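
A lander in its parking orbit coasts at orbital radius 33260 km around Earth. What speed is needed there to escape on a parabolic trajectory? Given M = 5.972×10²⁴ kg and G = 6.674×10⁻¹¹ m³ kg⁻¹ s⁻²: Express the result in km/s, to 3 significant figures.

μ = GM = 6.674×10⁻¹¹ × 5.972×10²⁴ = 3.986×10¹⁴ m³/s².
r = 33260 km = 3.326×10⁷ m.
Escape speed v_esc = √(2μ/r) = √(2 × 3.986×10¹⁴ / 3.326×10⁷) = √(2.397×10⁷) = 4896 m/s.
= 4.896 km/s.

v_esc ≈ 4.90 km/s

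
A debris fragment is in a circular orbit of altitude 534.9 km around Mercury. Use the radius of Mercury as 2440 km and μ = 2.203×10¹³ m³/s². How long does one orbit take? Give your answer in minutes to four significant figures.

r = 2440 + 534.9 = 2974.9 km = 2.9749×10⁶ m.
Kepler's third law: T = 2π√(r³/μ) = 2π√((2.975×10⁶)³ / 2.203×10¹³).
r³/μ = 1.195×10⁶ s², so T = 2π × 1.093×10³ = 6.869×10³ s.
Converting: 6.869×10³ s ÷ 60.00 = 114.5 minutes.

T ≈ 114.5 minutes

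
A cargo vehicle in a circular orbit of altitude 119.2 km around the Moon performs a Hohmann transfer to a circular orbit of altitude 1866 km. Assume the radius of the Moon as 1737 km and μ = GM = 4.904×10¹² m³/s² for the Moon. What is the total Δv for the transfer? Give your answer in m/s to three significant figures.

Δv_total ≈ 447 m/s

r₁ = 1737 + 119.2 = 1856.2 km = 1.8562×10⁶ m.
r₂ = 1737 + 1866 = 3603.0 km = 3.6030×10⁶ m.
Transfer ellipse a_t = (r₁ + r₂)/2 = 2.730×10⁶ m.
At r₁: circular v_c1 = √(μ/r₁) = 1625 m/s; transfer-perilune v_p = √[μ(2/r₁ − 1/a_t)] = 1867 m/s.
Δv₁ = v_p − v_c1 = 242.0 m/s.
At r₂: circular v_c2 = √(μ/r₂) = 1167 m/s; transfer-apolune v_a = √[μ(2/r₂ − 1/a_t)] = 962.1 m/s.
Δv₂ = v_c2 − v_a = 204.6 m/s.
Total Δv = Δv₁ + Δv₂ = 446.6 m/s.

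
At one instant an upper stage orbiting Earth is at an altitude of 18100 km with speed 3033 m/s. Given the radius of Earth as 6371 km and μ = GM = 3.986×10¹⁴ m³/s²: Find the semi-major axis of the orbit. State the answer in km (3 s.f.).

r = 6371 + 18100 = 24471 km = 2.447×10⁷ m.
Specific orbital energy ε = v²/2 − μ/r = (3033)²/2 − 3.986×10¹⁴/2.447×10⁷ = -1.169×10⁷ J/kg.
Since ε = −μ/(2a), a = −μ/(2ε) = 1.705×10⁷ m = 17050 km.

a ≈ 17100 km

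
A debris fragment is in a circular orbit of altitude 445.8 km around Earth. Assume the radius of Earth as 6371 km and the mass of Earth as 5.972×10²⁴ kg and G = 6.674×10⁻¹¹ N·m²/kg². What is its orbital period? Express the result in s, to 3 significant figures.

μ = GM = 6.674×10⁻¹¹ × 5.972×10²⁴ = 3.986×10¹⁴ m³/s².
r = 6371 + 445.8 = 6816.8 km = 6.8168×10⁶ m.
Kepler's third law: T = 2π√(r³/μ) = 2π√((6.817×10⁶)³ / 3.986×10¹⁴).
r³/μ = 7.948×10⁵ s², so T = 2π × 8.915×10² = 5.601×10³ s.

T ≈ 5600 s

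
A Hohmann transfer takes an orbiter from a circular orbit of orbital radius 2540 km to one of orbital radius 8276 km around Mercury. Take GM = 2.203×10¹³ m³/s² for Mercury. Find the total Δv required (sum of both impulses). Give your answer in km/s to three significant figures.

Δv_total ≈ 1.21 km/s

r₁ = 2540 km = 2.540×10⁶ m.
r₂ = 8276 km = 8.276×10⁶ m.
Transfer ellipse a_t = (r₁ + r₂)/2 = 5.408×10⁶ m.
At r₁: circular v_c1 = √(μ/r₁) = 2945 m/s; transfer-periherm v_p = √[μ(2/r₁ − 1/a_t)] = 3643 m/s.
Δv₁ = v_p − v_c1 = 698.2 m/s.
At r₂: circular v_c2 = √(μ/r₂) = 1632 m/s; transfer-apoherm v_a = √[μ(2/r₂ − 1/a_t)] = 1118 m/s.
Δv₂ = v_c2 − v_a = 513.4 m/s.
Total Δv = Δv₁ + Δv₂ = 1212 m/s = 1.212 km/s.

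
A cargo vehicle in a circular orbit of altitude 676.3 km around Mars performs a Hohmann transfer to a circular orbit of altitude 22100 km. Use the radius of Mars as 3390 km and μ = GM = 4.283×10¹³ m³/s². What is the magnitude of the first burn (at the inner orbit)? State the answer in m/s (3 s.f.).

Δv ≈ 1020 m/s

r₁ = 3390 + 676.3 = 4066.3 km = 4.0663×10⁶ m.
r₂ = 3390 + 22100 = 25490 km = 2.5490×10⁷ m.
Transfer ellipse a_t = (r₁ + r₂)/2 = 1.478×10⁷ m.
At r₁: circular v_c1 = √(μ/r₁) = 3245 m/s; transfer-periapsis v_p = √[μ(2/r₁ − 1/a_t)] = 4262 m/s.
Δv₁ = v_p − v_c1 = 1017 m/s.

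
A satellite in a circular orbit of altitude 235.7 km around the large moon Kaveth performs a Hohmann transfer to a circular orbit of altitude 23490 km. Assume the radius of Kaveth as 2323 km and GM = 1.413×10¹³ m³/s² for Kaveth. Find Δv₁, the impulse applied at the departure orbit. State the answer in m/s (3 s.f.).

r₁ = 2323 + 235.7 = 2558.7 km = 2.5587×10⁶ m.
r₂ = 2323 + 23490 = 25813 km = 2.5813×10⁷ m.
Transfer ellipse a_t = (r₁ + r₂)/2 = 1.419×10⁷ m.
At r₁: circular v_c1 = √(μ/r₁) = 2350 m/s; transfer-periapsis v_p = √[μ(2/r₁ − 1/a_t)] = 3170 m/s.
Δv₁ = v_p − v_c1 = 820.0 m/s.

Δv ≈ 820 m/s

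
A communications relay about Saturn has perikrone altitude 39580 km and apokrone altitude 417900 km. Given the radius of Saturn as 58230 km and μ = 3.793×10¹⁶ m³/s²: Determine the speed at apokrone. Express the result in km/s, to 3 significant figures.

r_p = 58230 + 39580 = 97810 km = 9.7810×10⁷ m.
r_a = 58230 + 417900 = 476130 km = 4.7613×10⁸ m.
Semi-major axis a = (r_p + r_a)/2 = 2.8697×10⁵ km = 2.870×10⁸ m.
Vis-viva: v² = μ(2/r − 1/a) = 3.793×10¹⁶ × (4.201×10⁻⁹ − 3.485×10⁻⁹) = 2.715×10⁷ m²/s².
v = 5211 m/s = 5.211 km/s.

v ≈ 5.21 km/s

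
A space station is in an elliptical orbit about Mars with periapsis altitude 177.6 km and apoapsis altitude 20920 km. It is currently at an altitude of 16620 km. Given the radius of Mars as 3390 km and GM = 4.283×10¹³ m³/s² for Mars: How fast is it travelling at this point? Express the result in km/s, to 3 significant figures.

r_p = 3390 + 177.6 = 3567.6 km = 3.5676×10⁶ m.
r_a = 3390 + 20920 = 24310 km = 2.4310×10⁷ m.
r = 3390 + 16620 = 20010 km = 2.001×10⁷ m.
Semi-major axis a = (r_p + r_a)/2 = 13939 km = 1.394×10⁷ m.
Vis-viva: v² = μ(2/r − 1/a) = 4.283×10¹³ × (9.995×10⁻⁸ − 7.174×10⁻⁸) = 1.208×10⁶ m²/s².
v = 1099 m/s = 1.099 km/s.

v ≈ 1.10 km/s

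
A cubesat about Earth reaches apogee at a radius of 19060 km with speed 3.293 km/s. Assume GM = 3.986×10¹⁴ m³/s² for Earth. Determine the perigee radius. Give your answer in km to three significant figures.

r_a = 1.906×10⁷ m.
Specific energy ε = v²/2 − μ/r = -1.549×10⁷ J/kg, so a = −μ/(2ε) = 1.287×10⁷ m.
The apsides satisfy r_p + r_a = 2a, so the perigee radius is 2a − r_a = 6.671×10⁶ m = 6671.1 km.

perigee radius ≈ 6670 km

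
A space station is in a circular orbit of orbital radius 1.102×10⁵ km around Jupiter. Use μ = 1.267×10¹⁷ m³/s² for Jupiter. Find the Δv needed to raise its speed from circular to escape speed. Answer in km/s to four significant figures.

Δv ≈ 14.05 km/s

r = 1.102×10⁵ km = 1.102×10⁸ m.
Circular speed v_c = √(μ/r) = 33910 m/s.
Escape speed v_esc = √(2μ/r) = √2 × v_c = 47950 m/s.
Δv = v_esc − v_c = 14050 m/s = 14.05 km/s.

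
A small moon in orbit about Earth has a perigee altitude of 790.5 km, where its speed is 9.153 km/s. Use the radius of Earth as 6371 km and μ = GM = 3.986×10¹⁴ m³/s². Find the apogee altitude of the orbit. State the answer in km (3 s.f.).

apogee altitude ≈ 15400 km

r_p = 6371 + 790.5 = 7161.5 km = 7.162×10⁶ m.
Specific energy ε = v²/2 − μ/r = -1.377×10⁷ J/kg, so a = −μ/(2ε) = 1.447×10⁷ m.
The apsides satisfy r_p + r_a = 2a, so the apogee radius is 2a − r_p = 2.179×10⁷ m = 21785 km.
Apogee altitude = 21785 − 6371 = 15414 km.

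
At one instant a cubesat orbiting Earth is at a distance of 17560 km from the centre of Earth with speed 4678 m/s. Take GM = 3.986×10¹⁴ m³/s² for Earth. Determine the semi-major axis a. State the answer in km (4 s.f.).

r = 1.756×10⁷ m.
Specific orbital energy ε = v²/2 − μ/r = (4678)²/2 − 3.986×10¹⁴/1.756×10⁷ = -1.176×10⁷ J/kg.
Since ε = −μ/(2a), a = −μ/(2ε) = 1.695×10⁷ m = 16951 km.

a ≈ 16950 km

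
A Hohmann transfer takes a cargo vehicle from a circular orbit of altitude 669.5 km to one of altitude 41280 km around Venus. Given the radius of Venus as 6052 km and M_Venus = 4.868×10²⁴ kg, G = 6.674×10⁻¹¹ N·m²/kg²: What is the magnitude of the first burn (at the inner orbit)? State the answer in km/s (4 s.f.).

Δv ≈ 2.248 km/s

μ = GM = 6.674×10⁻¹¹ × 4.868×10²⁴ = 3.249×10¹⁴ m³/s².
r₁ = 6052 + 669.5 = 6721.5 km = 6.7215×10⁶ m.
r₂ = 6052 + 41280 = 47332 km = 4.7332×10⁷ m.
Transfer ellipse a_t = (r₁ + r₂)/2 = 2.703×10⁷ m.
At r₁: circular v_c1 = √(μ/r₁) = 6952 m/s; transfer-periapsis v_p = √[μ(2/r₁ − 1/a_t)] = 9201 m/s.
Δv₁ = v_p − v_c1 = 2248 m/s.
= 2.248 km/s.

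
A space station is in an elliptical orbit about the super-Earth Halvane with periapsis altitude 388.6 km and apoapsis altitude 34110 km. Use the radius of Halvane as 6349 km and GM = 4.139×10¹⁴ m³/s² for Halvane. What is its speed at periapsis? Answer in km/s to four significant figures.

v ≈ 10.26 km/s

r_p = 6349 + 388.6 = 6737.6 km = 6.7376×10⁶ m.
r_a = 6349 + 34110 = 40459 km = 4.0459×10⁷ m.
Semi-major axis a = (r_p + r_a)/2 = 23598 km = 2.360×10⁷ m.
Vis-viva: v² = μ(2/r − 1/a) = 4.139×10¹⁴ × (2.968×10⁻⁷ − 4.238×10⁻⁸) = 1.053×10⁸ m²/s².
v = 10260 m/s = 10.26 km/s.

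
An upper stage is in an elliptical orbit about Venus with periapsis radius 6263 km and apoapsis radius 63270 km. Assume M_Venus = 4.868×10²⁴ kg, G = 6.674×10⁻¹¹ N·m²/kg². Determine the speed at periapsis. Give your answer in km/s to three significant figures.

v ≈ 9.72 km/s

μ = GM = 6.674×10⁻¹¹ × 4.868×10²⁴ = 3.249×10¹⁴ m³/s².
Semi-major axis a = (r_p + r_a)/2 = 34766 km = 3.477×10⁷ m.
Vis-viva: v² = μ(2/r − 1/a) = 3.249×10¹⁴ × (3.193×10⁻⁷ − 2.876×10⁻⁸) = 9.440×10⁷ m²/s².
v = 9716 m/s = 9.716 km/s.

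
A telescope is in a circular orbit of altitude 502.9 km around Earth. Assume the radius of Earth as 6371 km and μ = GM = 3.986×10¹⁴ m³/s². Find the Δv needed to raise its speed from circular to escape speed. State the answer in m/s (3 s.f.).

r = 6371 + 502.9 = 6873.9 km = 6.8739×10⁶ m.
Circular speed v_c = √(μ/r) = 7615 m/s.
Escape speed v_esc = √(2μ/r) = √2 × v_c = 10770 m/s.
Δv = v_esc − v_c = 3154 m/s.

Δv ≈ 3150 m/s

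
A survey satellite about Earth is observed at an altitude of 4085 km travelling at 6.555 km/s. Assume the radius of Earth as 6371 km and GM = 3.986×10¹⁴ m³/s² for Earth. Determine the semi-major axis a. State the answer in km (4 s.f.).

a ≈ 11980 km

r = 6371 + 4085 = 10456 km = 1.046×10⁷ m.
Specific orbital energy ε = v²/2 − μ/r = (6555)²/2 − 3.986×10¹⁴/1.046×10⁷ = -1.664×10⁷ J/kg.
Since ε = −μ/(2a), a = −μ/(2ε) = 1.198×10⁷ m = 11979 km.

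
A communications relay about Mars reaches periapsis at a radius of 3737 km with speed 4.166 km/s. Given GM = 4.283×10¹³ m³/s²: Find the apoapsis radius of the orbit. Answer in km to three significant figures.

apoapsis radius ≈ 11700 km

r_p = 3.737×10⁶ m.
Specific energy ε = v²/2 − μ/r = -2.783×10⁶ J/kg, so a = −μ/(2ε) = 7.694×10⁶ m.
The apsides satisfy r_p + r_a = 2a, so the apoapsis radius is 2a − r_p = 1.165×10⁷ m = 11651 km.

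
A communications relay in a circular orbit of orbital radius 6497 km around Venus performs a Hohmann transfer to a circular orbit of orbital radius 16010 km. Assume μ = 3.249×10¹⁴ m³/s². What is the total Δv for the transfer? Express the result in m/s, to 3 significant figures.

Δv_total ≈ 2450 m/s

r₁ = 6497 km = 6.497×10⁶ m.
r₂ = 16010 km = 1.601×10⁷ m.
Transfer ellipse a_t = (r₁ + r₂)/2 = 1.125×10⁷ m.
At r₁: circular v_c1 = √(μ/r₁) = 7072 m/s; transfer-periapsis v_p = √[μ(2/r₁ − 1/a_t)] = 8435 m/s.
Δv₁ = v_p − v_c1 = 1363 m/s.
At r₂: circular v_c2 = √(μ/r₂) = 4505 m/s; transfer-apoapsis v_a = √[μ(2/r₂ − 1/a_t)] = 3423 m/s.
Δv₂ = v_c2 − v_a = 1082 m/s.
Total Δv = Δv₁ + Δv₂ = 2445 m/s.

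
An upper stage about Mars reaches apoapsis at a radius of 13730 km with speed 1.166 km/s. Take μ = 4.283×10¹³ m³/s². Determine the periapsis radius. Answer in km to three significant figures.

r_a = 1.373×10⁷ m.
Specific energy ε = v²/2 − μ/r = -2.440×10⁶ J/kg, so a = −μ/(2ε) = 8.778×10⁶ m.
The apsides satisfy r_p + r_a = 2a, so the periapsis radius is 2a − r_a = 3.826×10⁶ m = 3825.7 km.

periapsis radius ≈ 3830 km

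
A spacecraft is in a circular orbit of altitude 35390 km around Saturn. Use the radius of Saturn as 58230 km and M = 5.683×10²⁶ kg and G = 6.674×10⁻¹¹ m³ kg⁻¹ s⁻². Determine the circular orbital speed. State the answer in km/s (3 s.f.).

μ = GM = 6.674×10⁻¹¹ × 5.683×10²⁶ = 3.793×10¹⁶ m³/s².
r = 58230 + 35390 = 93620 km = 9.3620×10⁷ m.
For a circular orbit v = √(μ/r) = √(3.793×10¹⁶ / 9.362×10⁷) = √(4.051×10⁸) = 20130 m/s.
That is 20.13 km/s.

v ≈ 20.1 km/s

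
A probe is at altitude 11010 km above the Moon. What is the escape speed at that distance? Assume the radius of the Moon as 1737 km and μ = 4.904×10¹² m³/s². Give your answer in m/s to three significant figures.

r = 1737 + 11010 = 12747 km = 1.2747×10⁷ m.
Escape speed v_esc = √(2μ/r) = √(2 × 4.904×10¹² / 1.275×10⁷) = √(7.694×10⁵) = 877.2 m/s.

v_esc ≈ 877 m/s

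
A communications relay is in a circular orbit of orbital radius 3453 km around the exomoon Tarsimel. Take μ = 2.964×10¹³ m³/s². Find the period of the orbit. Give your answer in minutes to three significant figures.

r = 3453 km = 3.453×10⁶ m.
Kepler's third law: T = 2π√(r³/μ) = 2π√((3.453×10⁶)³ / 2.964×10¹³).
r³/μ = 1.389×10⁶ s², so T = 2π × 1.179×10³ = 7.405×10³ s.
Converting: 7.405×10³ s ÷ 60.00 = 123.4 minutes.

T ≈ 123 minutes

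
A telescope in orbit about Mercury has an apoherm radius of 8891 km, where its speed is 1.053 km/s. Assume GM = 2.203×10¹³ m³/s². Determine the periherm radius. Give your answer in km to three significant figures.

periherm radius ≈ 2560 km

r_a = 8.891×10⁶ m.
Specific energy ε = v²/2 − μ/r = -1.923×10⁶ J/kg, so a = −μ/(2ε) = 5.727×10⁶ m.
The apsides satisfy r_p + r_a = 2a, so the periherm radius is 2a − r_a = 2.563×10⁶ m = 2562.8 km.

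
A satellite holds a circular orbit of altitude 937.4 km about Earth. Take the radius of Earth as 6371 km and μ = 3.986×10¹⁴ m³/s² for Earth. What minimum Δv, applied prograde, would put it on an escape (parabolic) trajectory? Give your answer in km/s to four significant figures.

Δv ≈ 3.059 km/s

r = 6371 + 937.4 = 7308.4 km = 7.3084×10⁶ m.
Circular speed v_c = √(μ/r) = 7385 m/s.
Escape speed v_esc = √(2μ/r) = √2 × v_c = 10440 m/s.
Δv = v_esc − v_c = 3059 m/s = 3.059 km/s.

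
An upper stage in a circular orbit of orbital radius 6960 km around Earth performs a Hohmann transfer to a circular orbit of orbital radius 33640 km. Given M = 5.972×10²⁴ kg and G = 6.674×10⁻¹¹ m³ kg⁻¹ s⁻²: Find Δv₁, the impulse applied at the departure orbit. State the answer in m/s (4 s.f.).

Δv ≈ 2174 m/s

μ = GM = 6.674×10⁻¹¹ × 5.972×10²⁴ = 3.986×10¹⁴ m³/s².
r₁ = 6960 km = 6.960×10⁶ m.
r₂ = 33640 km = 3.364×10⁷ m.
Transfer ellipse a_t = (r₁ + r₂)/2 = 2.030×10⁷ m.
At r₁: circular v_c1 = √(μ/r₁) = 7567 m/s; transfer-perigee v_p = √[μ(2/r₁ − 1/a_t)] = 9742 m/s.
Δv₁ = v_p − v_c1 = 2174 m/s.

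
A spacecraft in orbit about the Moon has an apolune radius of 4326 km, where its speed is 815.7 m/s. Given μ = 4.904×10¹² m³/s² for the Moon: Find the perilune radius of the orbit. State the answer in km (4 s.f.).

r_a = 4.326×10⁶ m.
Specific energy ε = v²/2 − μ/r = -8.009×10⁵ J/kg, so a = −μ/(2ε) = 3.061×10⁶ m.
The apsides satisfy r_p + r_a = 2a, so the perilune radius is 2a − r_a = 1.797×10⁶ m = 1796.9 km.

perilune radius ≈ 1797 km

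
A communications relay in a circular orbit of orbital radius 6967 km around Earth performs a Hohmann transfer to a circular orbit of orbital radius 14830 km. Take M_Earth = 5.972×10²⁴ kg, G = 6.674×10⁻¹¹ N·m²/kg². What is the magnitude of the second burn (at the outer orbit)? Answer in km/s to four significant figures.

μ = GM = 6.674×10⁻¹¹ × 5.972×10²⁴ = 3.986×10¹⁴ m³/s².
r₁ = 6967 km = 6.967×10⁶ m.
r₂ = 14830 km = 1.483×10⁷ m.
Transfer ellipse a_t = (r₁ + r₂)/2 = 1.090×10⁷ m.
At r₁: circular v_c1 = √(μ/r₁) = 7564 m/s; transfer-perigee v_p = √[μ(2/r₁ − 1/a_t)] = 8823 m/s.
At r₂: circular v_c2 = √(μ/r₂) = 5184 m/s; transfer-apogee v_a = √[μ(2/r₂ − 1/a_t)] = 4145 m/s.
Δv₂ = v_c2 − v_a = 1039 m/s.
= 1.039 km/s.

Δv ≈ 1.039 km/s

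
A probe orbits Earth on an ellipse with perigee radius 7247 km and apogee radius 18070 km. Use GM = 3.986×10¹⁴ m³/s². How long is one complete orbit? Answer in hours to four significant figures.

Semi-major axis a = (r_p + r_a)/2 = (7247.0 + 18070)/2 = 12658 km = 1.266×10⁷ m.
By Kepler's third law T = 2π√(a³/μ) = 2π × 2.256×10³ = 1.417×10⁴ s.
= 3.937 hours.

T ≈ 3.937 hours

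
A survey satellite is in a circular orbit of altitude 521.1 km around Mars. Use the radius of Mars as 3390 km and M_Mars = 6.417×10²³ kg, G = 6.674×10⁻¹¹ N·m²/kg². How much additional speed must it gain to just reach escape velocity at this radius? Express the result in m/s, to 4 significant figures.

μ = GM = 6.674×10⁻¹¹ × 6.417×10²³ = 4.283×10¹³ m³/s².
r = 3390 + 521.1 = 3911.1 km = 3.9111×10⁶ m.
Circular speed v_c = √(μ/r) = 3309 m/s.
Escape speed v_esc = √(2μ/r) = √2 × v_c = 4680 m/s.
Δv = v_esc − v_c = 1371 m/s.

Δv ≈ 1371 m/s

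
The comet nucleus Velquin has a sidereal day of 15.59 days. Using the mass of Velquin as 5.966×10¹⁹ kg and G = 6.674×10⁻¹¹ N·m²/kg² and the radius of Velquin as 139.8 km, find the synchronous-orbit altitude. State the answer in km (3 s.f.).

μ = GM = 6.674×10⁻¹¹ × 5.966×10¹⁹ = 3.982×10⁹ m³/s².
T = 15.59 days = 1.347×10⁶ s.
A synchronous orbit has period T, so by Kepler's third law a = (μT²/4π²)^(1/3).
μT²/4π² = 3.982×10⁹ × (1.347×10⁶)² / 39.48 = 1.830×10²⁰ m³.
a = 5.677×10⁶ m = 5677.3 km.
Altitude h = a − R = 5677.3 − 139.8 = 5537.5 km.

h_sync ≈ 5540 km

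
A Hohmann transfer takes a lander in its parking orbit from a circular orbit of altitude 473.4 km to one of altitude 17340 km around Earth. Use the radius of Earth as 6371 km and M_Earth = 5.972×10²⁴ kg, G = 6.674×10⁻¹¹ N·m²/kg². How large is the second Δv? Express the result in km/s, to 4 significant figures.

Δv ≈ 1.356 km/s

μ = GM = 6.674×10⁻¹¹ × 5.972×10²⁴ = 3.986×10¹⁴ m³/s².
r₁ = 6371 + 473.4 = 6844.4 km = 6.8444×10⁶ m.
r₂ = 6371 + 17340 = 23711 km = 2.3711×10⁷ m.
Transfer ellipse a_t = (r₁ + r₂)/2 = 1.528×10⁷ m.
At r₁: circular v_c1 = √(μ/r₁) = 7631 m/s; transfer-perigee v_p = √[μ(2/r₁ − 1/a_t)] = 9507 m/s.
At r₂: circular v_c2 = √(μ/r₂) = 4100 m/s; transfer-apogee v_a = √[μ(2/r₂ − 1/a_t)] = 2744 m/s.
Δv₂ = v_c2 − v_a = 1356 m/s.
= 1.356 km/s.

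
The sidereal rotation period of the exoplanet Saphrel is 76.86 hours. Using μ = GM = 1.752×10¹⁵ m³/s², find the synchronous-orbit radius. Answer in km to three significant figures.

r_sync ≈ 1.50×10⁵ km

T = 76.86 hours = 2.767×10⁵ s.
A synchronous orbit has period T, so by Kepler's third law a = (μT²/4π²)^(1/3).
μT²/4π² = 1.752×10¹⁵ × (2.767×10⁵)² / 39.48 = 3.398×10²⁴ m³.
a = 1.503×10⁸ m = 1.5033×10⁵ km.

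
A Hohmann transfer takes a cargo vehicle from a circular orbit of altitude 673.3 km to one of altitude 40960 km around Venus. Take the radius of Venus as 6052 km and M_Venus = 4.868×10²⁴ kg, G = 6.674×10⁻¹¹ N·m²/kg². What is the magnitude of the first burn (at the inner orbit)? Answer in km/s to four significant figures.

Δv ≈ 2.243 km/s

μ = GM = 6.674×10⁻¹¹ × 4.868×10²⁴ = 3.249×10¹⁴ m³/s².
r₁ = 6052 + 673.3 = 6725.3 km = 6.7253×10⁶ m.
r₂ = 6052 + 40960 = 47012 km = 4.7012×10⁷ m.
Transfer ellipse a_t = (r₁ + r₂)/2 = 2.687×10⁷ m.
At r₁: circular v_c1 = √(μ/r₁) = 6950 m/s; transfer-periapsis v_p = √[μ(2/r₁ − 1/a_t)] = 9194 m/s.
Δv₁ = v_p − v_c1 = 2243 m/s.
= 2.243 km/s.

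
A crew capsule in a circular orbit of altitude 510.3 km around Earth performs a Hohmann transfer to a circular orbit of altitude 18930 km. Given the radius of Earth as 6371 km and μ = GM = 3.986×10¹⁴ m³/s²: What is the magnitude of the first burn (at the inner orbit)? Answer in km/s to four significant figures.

r₁ = 6371 + 510.3 = 6881.3 km = 6.8813×10⁶ m.
r₂ = 6371 + 18930 = 25301 km = 2.5301×10⁷ m.
Transfer ellipse a_t = (r₁ + r₂)/2 = 1.609×10⁷ m.
At r₁: circular v_c1 = √(μ/r₁) = 7611 m/s; transfer-perigee v_p = √[μ(2/r₁ − 1/a_t)] = 9544 m/s.
Δv₁ = v_p − v_c1 = 1933 m/s.
= 1.933 km/s.

Δv ≈ 1.933 km/s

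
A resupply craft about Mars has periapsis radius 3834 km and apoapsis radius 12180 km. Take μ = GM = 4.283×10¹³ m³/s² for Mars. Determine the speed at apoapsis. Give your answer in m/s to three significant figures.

Semi-major axis a = (r_p + r_a)/2 = 8007.0 km = 8.007×10⁶ m.
Vis-viva: v² = μ(2/r − 1/a) = 4.283×10¹³ × (1.642×10⁻⁷ − 1.249×10⁻⁷) = 1.684×10⁶ m²/s².
v = 1298 m/s.

v ≈ 1300 m/s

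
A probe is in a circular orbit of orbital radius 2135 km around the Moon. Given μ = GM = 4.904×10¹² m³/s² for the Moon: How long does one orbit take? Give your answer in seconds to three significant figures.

T ≈ 8850 seconds

r = 2135 km = 2.135×10⁶ m.
Kepler's third law: T = 2π√(r³/μ) = 2π√((2.135×10⁶)³ / 4.904×10¹²).
r³/μ = 1.984×10⁶ s², so T = 2π × 1.409×10³ = 8.851×10³ s.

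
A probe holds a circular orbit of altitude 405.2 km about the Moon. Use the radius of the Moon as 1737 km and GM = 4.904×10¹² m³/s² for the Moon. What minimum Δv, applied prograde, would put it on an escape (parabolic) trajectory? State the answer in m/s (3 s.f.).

Δv ≈ 627 m/s

r = 1737 + 405.2 = 2142.2 km = 2.1422×10⁶ m.
Circular speed v_c = √(μ/r) = 1513 m/s.
Escape speed v_esc = √(2μ/r) = √2 × v_c = 2140 m/s.
Δv = v_esc − v_c = 626.7 m/s.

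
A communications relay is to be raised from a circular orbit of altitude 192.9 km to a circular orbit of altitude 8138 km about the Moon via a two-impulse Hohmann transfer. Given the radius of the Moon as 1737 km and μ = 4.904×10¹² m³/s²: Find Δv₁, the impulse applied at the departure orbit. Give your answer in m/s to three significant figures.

Δv ≈ 468 m/s

r₁ = 1737 + 192.9 = 1929.9 km = 1.9299×10⁶ m.
r₂ = 1737 + 8138 = 9875.0 km = 9.8750×10⁶ m.
Transfer ellipse a_t = (r₁ + r₂)/2 = 5.902×10⁶ m.
At r₁: circular v_c1 = √(μ/r₁) = 1594 m/s; transfer-perilune v_p = √[μ(2/r₁ − 1/a_t)] = 2062 m/s.
Δv₁ = v_p − v_c1 = 467.8 m/s.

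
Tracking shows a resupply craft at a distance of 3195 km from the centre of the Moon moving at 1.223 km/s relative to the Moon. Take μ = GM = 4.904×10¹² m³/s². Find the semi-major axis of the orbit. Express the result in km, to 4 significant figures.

a ≈ 3115 km

r = 3.195×10⁶ m.
Vis-viva rearranged: 1/a = 2/r − v²/μ = 6.260×10⁻⁷ − 3.050×10⁻⁷ = 3.210×10⁻⁷ m⁻¹.
a = 3.115×10⁶ m = 3115.5 km.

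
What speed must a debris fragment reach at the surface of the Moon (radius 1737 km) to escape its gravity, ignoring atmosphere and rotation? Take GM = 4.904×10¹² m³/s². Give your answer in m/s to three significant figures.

r = R = 1.737×10⁶ m.
Escape speed v_esc = √(2μ/r) = √(2 × 4.904×10¹² / 1.737×10⁶) = √(5.647×10⁶) = 2376 m/s.

v_esc ≈ 2380 m/s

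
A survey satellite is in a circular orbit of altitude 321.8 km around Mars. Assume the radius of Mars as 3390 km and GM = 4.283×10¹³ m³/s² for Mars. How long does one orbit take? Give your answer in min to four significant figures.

r = 3390 + 321.8 = 3711.8 km = 3.7118×10⁶ m.
Kepler's third law: T = 2π√(r³/μ) = 2π√((3.712×10⁶)³ / 4.283×10¹³).
r³/μ = 1.194×10⁶ s², so T = 2π × 1.093×10³ = 6.866×10³ s.
Converting: 6.866×10³ s ÷ 60.00 = 114.4 min.

T ≈ 114.4 min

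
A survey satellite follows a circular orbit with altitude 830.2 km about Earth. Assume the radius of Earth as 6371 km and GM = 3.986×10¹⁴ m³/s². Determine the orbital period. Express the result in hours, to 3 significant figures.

T ≈ 1.69 hours

r = 6371 + 830.2 = 7201.2 km = 7.2012×10⁶ m.
Kepler's third law: T = 2π√(r³/μ) = 2π√((7.201×10⁶)³ / 3.986×10¹⁴).
r³/μ = 9.369×10⁵ s², so T = 2π × 9.679×10² = 6.082×10³ s.
Converting: 6.082×10³ s ÷ 3600 = 1.689 hours.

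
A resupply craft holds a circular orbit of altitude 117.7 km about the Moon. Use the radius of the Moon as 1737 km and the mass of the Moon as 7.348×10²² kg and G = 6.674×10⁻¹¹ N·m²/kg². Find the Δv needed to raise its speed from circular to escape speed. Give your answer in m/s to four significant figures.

μ = GM = 6.674×10⁻¹¹ × 7.348×10²² = 4.904×10¹² m³/s².
r = 1737 + 117.7 = 1854.7 km = 1.8547×10⁶ m.
Circular speed v_c = √(μ/r) = 1626 m/s.
Escape speed v_esc = √(2μ/r) = √2 × v_c = 2300 m/s.
Δv = v_esc − v_c = 673.5 m/s.

Δv ≈ 673.5 m/s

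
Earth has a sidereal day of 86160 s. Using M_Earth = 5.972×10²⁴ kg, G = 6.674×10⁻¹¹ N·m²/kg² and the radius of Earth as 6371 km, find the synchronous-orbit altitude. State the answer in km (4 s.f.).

μ = GM = 6.674×10⁻¹¹ × 5.972×10²⁴ = 3.986×10¹⁴ m³/s².
A synchronous orbit has period T, so by Kepler's third law a = (μT²/4π²)^(1/3).
μT²/4π² = 3.986×10¹⁴ × (8.616×10⁴)² / 39.48 = 7.495×10²² m³.
a = 4.216×10⁷ m = 42162 km.
Altitude h = a − R = 42162 − 6371 = 35791 km.

h_sync ≈ 35790 km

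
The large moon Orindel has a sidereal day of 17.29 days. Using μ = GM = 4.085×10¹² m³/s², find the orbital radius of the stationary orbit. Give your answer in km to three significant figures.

T = 17.29 days = 1.494×10⁶ s.
A synchronous orbit has period T, so by Kepler's third law a = (μT²/4π²)^(1/3).
μT²/4π² = 4.085×10¹² × (1.494×10⁶)² / 39.48 = 2.309×10²³ m³.
a = 6.135×10⁷ m = 61350 km.

r_sync ≈ 61400 km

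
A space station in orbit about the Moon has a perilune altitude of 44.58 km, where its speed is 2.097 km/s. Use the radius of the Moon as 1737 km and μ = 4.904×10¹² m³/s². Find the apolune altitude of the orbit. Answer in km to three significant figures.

r_p = 1737 + 44.58 = 1781.6 km = 1.782×10⁶ m.
Specific energy ε = v²/2 − μ/r = -5.539×10⁵ J/kg, so a = −μ/(2ε) = 4.427×10⁶ m.
The apsides satisfy r_p + r_a = 2a, so the apolune radius is 2a − r_p = 7.072×10⁶ m = 7071.9 km.
Apolune altitude = 7071.9 − 1737 = 5334.9 km.

apolune altitude ≈ 5330 km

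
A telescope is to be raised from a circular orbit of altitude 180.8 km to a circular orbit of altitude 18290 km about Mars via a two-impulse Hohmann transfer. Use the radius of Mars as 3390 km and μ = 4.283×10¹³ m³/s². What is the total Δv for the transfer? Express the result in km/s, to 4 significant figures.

Δv_total ≈ 1.733 km/s

r₁ = 3390 + 180.8 = 3570.8 km = 3.5708×10⁶ m.
r₂ = 3390 + 18290 = 21680 km = 2.1680×10⁷ m.
Transfer ellipse a_t = (r₁ + r₂)/2 = 1.263×10⁷ m.
At r₁: circular v_c1 = √(μ/r₁) = 3463 m/s; transfer-periapsis v_p = √[μ(2/r₁ − 1/a_t)] = 4538 m/s.
Δv₁ = v_p − v_c1 = 1075 m/s.
At r₂: circular v_c2 = √(μ/r₂) = 1406 m/s; transfer-apoapsis v_a = √[μ(2/r₂ − 1/a_t)] = 747.5 m/s.
Δv₂ = v_c2 − v_a = 658.1 m/s.
Total Δv = Δv₁ + Δv₂ = 1733 m/s = 1.733 km/s.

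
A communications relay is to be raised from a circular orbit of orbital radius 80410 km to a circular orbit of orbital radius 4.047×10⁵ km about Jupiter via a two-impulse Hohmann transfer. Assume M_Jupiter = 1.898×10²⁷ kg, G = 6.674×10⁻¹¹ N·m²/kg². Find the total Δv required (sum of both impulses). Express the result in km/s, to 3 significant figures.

μ = GM = 6.674×10⁻¹¹ × 1.898×10²⁷ = 1.267×10¹⁷ m³/s².
r₁ = 80410 km = 8.041×10⁷ m.
r₂ = 4.047×10⁵ km = 4.047×10⁸ m.
Transfer ellipse a_t = (r₁ + r₂)/2 = 2.426×10⁸ m.
At r₁: circular v_c1 = √(μ/r₁) = 39690 m/s; transfer-perijove v_p = √[μ(2/r₁ − 1/a_t)] = 51270 m/s.
Δv₁ = v_p − v_c1 = 11580 m/s.
At r₂: circular v_c2 = √(μ/r₂) = 17690 m/s; transfer-apojove v_a = √[μ(2/r₂ − 1/a_t)] = 10190 m/s.
Δv₂ = v_c2 − v_a = 7505 m/s.
Total Δv = Δv₁ + Δv₂ = 19080 m/s = 19.08 km/s.

Δv_total ≈ 19.1 km/s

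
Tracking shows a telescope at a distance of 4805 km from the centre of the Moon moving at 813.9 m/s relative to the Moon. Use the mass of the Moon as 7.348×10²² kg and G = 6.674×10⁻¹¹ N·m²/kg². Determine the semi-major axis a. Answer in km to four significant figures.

a ≈ 3557 km

μ = GM = 6.674×10⁻¹¹ × 7.348×10²² = 4.904×10¹² m³/s².
r = 4.805×10⁶ m.
Vis-viva rearranged: 1/a = 2/r − v²/μ = 4.162×10⁻⁷ − 1.351×10⁻⁷ = 2.812×10⁻⁷ m⁻¹.
a = 3.557×10⁶ m = 3556.8 km.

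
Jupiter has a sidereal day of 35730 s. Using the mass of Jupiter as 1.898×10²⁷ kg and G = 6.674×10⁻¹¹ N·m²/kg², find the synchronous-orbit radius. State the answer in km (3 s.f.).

μ = GM = 6.674×10⁻¹¹ × 1.898×10²⁷ = 1.267×10¹⁷ m³/s².
A synchronous orbit has period T, so by Kepler's third law a = (μT²/4π²)^(1/3).
μT²/4π² = 1.267×10¹⁷ × (3.573×10⁴)² / 39.48 = 4.096×10²⁴ m³.
a = 1.600×10⁸ m = 1.6000×10⁵ km.

r_sync ≈ 1.60×10⁵ km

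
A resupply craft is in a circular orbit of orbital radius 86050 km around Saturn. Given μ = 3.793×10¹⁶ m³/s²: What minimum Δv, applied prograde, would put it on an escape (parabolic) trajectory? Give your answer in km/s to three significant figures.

r = 86050 km = 8.605×10⁷ m.
Circular speed v_c = √(μ/r) = 21000 m/s.
Escape speed v_esc = √(2μ/r) = √2 × v_c = 29690 m/s.
Δv = v_esc − v_c = 8696 m/s = 8.696 km/s.

Δv ≈ 8.70 km/s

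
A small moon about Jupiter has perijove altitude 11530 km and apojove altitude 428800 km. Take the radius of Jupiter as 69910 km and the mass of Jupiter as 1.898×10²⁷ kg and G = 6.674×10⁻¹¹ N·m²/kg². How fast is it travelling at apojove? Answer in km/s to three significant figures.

μ = GM = 6.674×10⁻¹¹ × 1.898×10²⁷ = 1.267×10¹⁷ m³/s².
r_p = 69910 + 11530 = 81440 km = 8.1440×10⁷ m.
r_a = 69910 + 428800 = 498710 km = 4.9871×10⁸ m.
Semi-major axis a = (r_p + r_a)/2 = 2.9008×10⁵ km = 2.901×10⁸ m.
Vis-viva: v² = μ(2/r − 1/a) = 1.267×10¹⁷ × (4.010×10⁻⁹ − 3.447×10⁻⁹) = 7.131×10⁷ m²/s².
v = 8445 m/s = 8.445 km/s.

v ≈ 8.44 km/s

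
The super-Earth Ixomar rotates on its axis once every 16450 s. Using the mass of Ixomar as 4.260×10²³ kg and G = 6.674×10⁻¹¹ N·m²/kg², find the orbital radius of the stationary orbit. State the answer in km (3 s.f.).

r_sync ≈ 5800 km

μ = GM = 6.674×10⁻¹¹ × 4.260×10²³ = 2.843×10¹³ m³/s².
A synchronous orbit has period T, so by Kepler's third law a = (μT²/4π²)^(1/3).
μT²/4π² = 2.843×10¹³ × (1.645×10⁴)² / 39.48 = 1.949×10²⁰ m³.
a = 5.798×10⁶ m = 5797.7 km.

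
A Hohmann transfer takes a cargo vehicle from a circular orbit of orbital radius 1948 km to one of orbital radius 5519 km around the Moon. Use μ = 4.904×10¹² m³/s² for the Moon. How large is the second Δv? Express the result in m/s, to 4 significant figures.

r₁ = 1948 km = 1.948×10⁶ m.
r₂ = 5519 km = 5.519×10⁶ m.
Transfer ellipse a_t = (r₁ + r₂)/2 = 3.734×10⁶ m.
At r₁: circular v_c1 = √(μ/r₁) = 1587 m/s; transfer-perilune v_p = √[μ(2/r₁ − 1/a_t)] = 1929 m/s.
At r₂: circular v_c2 = √(μ/r₂) = 942.6 m/s; transfer-apolune v_a = √[μ(2/r₂ − 1/a_t)] = 680.9 m/s.
Δv₂ = v_c2 − v_a = 261.7 m/s.

Δv ≈ 261.7 m/s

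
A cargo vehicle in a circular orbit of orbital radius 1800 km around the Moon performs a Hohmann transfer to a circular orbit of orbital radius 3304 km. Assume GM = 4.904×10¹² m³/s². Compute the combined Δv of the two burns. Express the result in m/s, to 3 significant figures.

r₁ = 1800 km = 1.800×10⁶ m.
r₂ = 3304 km = 3.304×10⁶ m.
Transfer ellipse a_t = (r₁ + r₂)/2 = 2.552×10⁶ m.
At r₁: circular v_c1 = √(μ/r₁) = 1651 m/s; transfer-perilune v_p = √[μ(2/r₁ − 1/a_t)] = 1878 m/s.
Δv₁ = v_p − v_c1 = 227.5 m/s.
At r₂: circular v_c2 = √(μ/r₂) = 1218 m/s; transfer-apolune v_a = √[μ(2/r₂ − 1/a_t)] = 1023 m/s.
Δv₂ = v_c2 − v_a = 195.1 m/s.
Total Δv = Δv₁ + Δv₂ = 422.6 m/s.

Δv_total ≈ 423 m/s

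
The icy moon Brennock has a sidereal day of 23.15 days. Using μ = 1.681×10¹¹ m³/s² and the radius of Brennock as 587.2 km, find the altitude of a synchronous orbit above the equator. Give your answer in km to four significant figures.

h_sync ≈ 25140 km

T = 23.15 days = 2.000×10⁶ s.
A synchronous orbit has period T, so by Kepler's third law a = (μT²/4π²)^(1/3).
μT²/4π² = 1.681×10¹¹ × (2.000×10⁶)² / 39.48 = 1.703×10²² m³.
a = 2.573×10⁷ m = 25730 km.
Altitude h = a − R = 25730 − 587.2 = 25143 km.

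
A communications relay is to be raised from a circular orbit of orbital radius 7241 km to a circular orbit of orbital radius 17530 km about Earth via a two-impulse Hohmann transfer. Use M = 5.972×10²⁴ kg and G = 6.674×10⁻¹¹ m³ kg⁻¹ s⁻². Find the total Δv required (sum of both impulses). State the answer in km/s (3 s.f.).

μ = GM = 6.674×10⁻¹¹ × 5.972×10²⁴ = 3.986×10¹⁴ m³/s².
r₁ = 7241 km = 7.241×10⁶ m.
r₂ = 17530 km = 1.753×10⁷ m.
Transfer ellipse a_t = (r₁ + r₂)/2 = 1.239×10⁷ m.
At r₁: circular v_c1 = √(μ/r₁) = 7419 m/s; transfer-perigee v_p = √[μ(2/r₁ − 1/a_t)] = 8826 m/s.
Δv₁ = v_p − v_c1 = 1407 m/s.
At r₂: circular v_c2 = √(μ/r₂) = 4768 m/s; transfer-apogee v_a = √[μ(2/r₂ − 1/a_t)] = 3646 m/s.
Δv₂ = v_c2 − v_a = 1122 m/s.
Total Δv = Δv₁ + Δv₂ = 2530 m/s = 2.530 km/s.

Δv_total ≈ 2.53 km/s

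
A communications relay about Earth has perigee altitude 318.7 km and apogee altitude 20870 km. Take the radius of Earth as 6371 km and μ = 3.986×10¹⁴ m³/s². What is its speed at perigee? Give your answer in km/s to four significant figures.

r_p = 6371 + 318.7 = 6689.7 km = 6.6897×10⁶ m.
r_a = 6371 + 20870 = 27241 km = 2.7241×10⁷ m.
Semi-major axis a = (r_p + r_a)/2 = 16965 km = 1.697×10⁷ m.
Vis-viva: v² = μ(2/r − 1/a) = 3.986×10¹⁴ × (2.990×10⁻⁷ − 5.894×10⁻⁸) = 9.567×10⁷ m²/s².
v = 9781 m/s = 9.781 km/s.

v ≈ 9.781 km/s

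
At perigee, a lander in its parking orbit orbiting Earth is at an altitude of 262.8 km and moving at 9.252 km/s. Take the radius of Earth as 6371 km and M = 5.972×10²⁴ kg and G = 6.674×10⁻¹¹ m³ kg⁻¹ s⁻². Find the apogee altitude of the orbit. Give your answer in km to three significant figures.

μ = GM = 6.674×10⁻¹¹ × 5.972×10²⁴ = 3.986×10¹⁴ m³/s².
r_p = 6371 + 262.8 = 6633.8 km = 6.634×10⁶ m.
Specific energy ε = v²/2 − μ/r = -1.728×10⁷ J/kg, so a = −μ/(2ε) = 1.153×10⁷ m.
The apsides satisfy r_p + r_a = 2a, so the apogee radius is 2a − r_p = 1.643×10⁷ m = 16429 km.
Apogee altitude = 16429 − 6371 = 10058 km.

apogee altitude ≈ 10100 km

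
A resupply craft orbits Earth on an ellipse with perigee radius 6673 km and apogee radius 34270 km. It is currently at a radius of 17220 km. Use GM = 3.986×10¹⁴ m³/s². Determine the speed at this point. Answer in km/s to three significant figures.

v ≈ 5.18 km/s

Semi-major axis a = (r_p + r_a)/2 = 20472 km = 2.047×10⁷ m.
Vis-viva: v² = μ(2/r − 1/a) = 3.986×10¹⁴ × (1.161×10⁻⁷ − 4.885×10⁻⁸) = 2.682×10⁷ m²/s².
v = 5179 m/s = 5.179 km/s.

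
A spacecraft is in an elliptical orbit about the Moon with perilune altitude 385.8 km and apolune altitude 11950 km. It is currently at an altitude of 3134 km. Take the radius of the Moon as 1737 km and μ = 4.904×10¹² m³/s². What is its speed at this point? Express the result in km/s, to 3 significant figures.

r_p = 1737 + 385.8 = 2122.8 km = 2.1228×10⁶ m.
r_a = 1737 + 11950 = 13687 km = 1.3687×10⁷ m.
r = 1737 + 3134 = 4871.0 km = 4.871×10⁶ m.
Semi-major axis a = (r_p + r_a)/2 = 7904.9 km = 7.905×10⁶ m.
Vis-viva: v² = μ(2/r − 1/a) = 4.904×10¹² × (4.106×10⁻⁷ − 1.265×10⁻⁷) = 1.393×10⁶ m²/s².
v = 1180 m/s = 1.180 km/s.

v ≈ 1.18 km/s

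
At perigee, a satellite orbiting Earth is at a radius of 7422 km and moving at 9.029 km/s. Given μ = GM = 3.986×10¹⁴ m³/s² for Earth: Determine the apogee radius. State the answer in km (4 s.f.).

r_p = 7.422×10⁶ m.
Specific energy ε = v²/2 − μ/r = -1.294×10⁷ J/kg, so a = −μ/(2ε) = 1.540×10⁷ m.
The apsides satisfy r_p + r_a = 2a, so the apogee radius is 2a − r_p = 2.337×10⁷ m = 23373 km.

apogee radius ≈ 23370 km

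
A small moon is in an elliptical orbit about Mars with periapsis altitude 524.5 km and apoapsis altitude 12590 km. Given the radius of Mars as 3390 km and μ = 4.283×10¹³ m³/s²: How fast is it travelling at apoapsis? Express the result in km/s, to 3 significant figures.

r_p = 3390 + 524.5 = 3914.5 km = 3.9145×10⁶ m.
r_a = 3390 + 12590 = 15980 km = 1.5980×10⁷ m.
Semi-major axis a = (r_p + r_a)/2 = 9947.2 km = 9.947×10⁶ m.
Vis-viva: v² = μ(2/r − 1/a) = 4.283×10¹³ × (1.252×10⁻⁷ − 1.005×10⁻⁷) = 1.055×10⁶ m²/s².
v = 1027 m/s = 1.027 km/s.

v ≈ 1.03 km/s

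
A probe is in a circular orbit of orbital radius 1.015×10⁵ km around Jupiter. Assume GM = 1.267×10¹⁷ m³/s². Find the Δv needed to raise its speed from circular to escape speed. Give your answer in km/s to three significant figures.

r = 1.015×10⁵ km = 1.015×10⁸ m.
Circular speed v_c = √(μ/r) = 35330 m/s.
Escape speed v_esc = √(2μ/r) = √2 × v_c = 49970 m/s.
Δv = v_esc − v_c = 14630 m/s = 14.63 km/s.

Δv ≈ 14.6 km/s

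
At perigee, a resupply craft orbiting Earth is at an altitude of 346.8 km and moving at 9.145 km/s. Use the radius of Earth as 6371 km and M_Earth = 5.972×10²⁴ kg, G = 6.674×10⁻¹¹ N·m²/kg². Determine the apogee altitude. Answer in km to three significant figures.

apogee altitude ≈ 9670 km

μ = GM = 6.674×10⁻¹¹ × 5.972×10²⁴ = 3.986×10¹⁴ m³/s².
r_p = 6371 + 346.8 = 6717.8 km = 6.718×10⁶ m.
Specific energy ε = v²/2 − μ/r = -1.752×10⁷ J/kg, so a = −μ/(2ε) = 1.138×10⁷ m.
The apsides satisfy r_p + r_a = 2a, so the apogee radius is 2a − r_p = 1.604×10⁷ m = 16038 km.
Apogee altitude = 16038 − 6371 = 9667.0 km.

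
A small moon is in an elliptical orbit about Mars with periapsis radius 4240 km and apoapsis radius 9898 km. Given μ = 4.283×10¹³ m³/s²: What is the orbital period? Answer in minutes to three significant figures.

T ≈ 301 minutes

Semi-major axis a = (r_p + r_a)/2 = (4240.0 + 9898.0)/2 = 7069.0 km = 7.069×10⁶ m.
By Kepler's third law T = 2π√(a³/μ) = 2π × 2.872×10³ = 1.804×10⁴ s.
= 300.7 minutes.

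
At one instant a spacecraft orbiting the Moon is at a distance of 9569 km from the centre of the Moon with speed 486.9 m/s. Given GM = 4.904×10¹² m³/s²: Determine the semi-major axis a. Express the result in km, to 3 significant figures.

a ≈ 6220 km

r = 9.569×10⁶ m.
Vis-viva rearranged: 1/a = 2/r − v²/μ = 2.090×10⁻⁷ − 4.834×10⁻⁸ = 1.607×10⁻⁷ m⁻¹.
a = 6.224×10⁶ m = 6224.1 km.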